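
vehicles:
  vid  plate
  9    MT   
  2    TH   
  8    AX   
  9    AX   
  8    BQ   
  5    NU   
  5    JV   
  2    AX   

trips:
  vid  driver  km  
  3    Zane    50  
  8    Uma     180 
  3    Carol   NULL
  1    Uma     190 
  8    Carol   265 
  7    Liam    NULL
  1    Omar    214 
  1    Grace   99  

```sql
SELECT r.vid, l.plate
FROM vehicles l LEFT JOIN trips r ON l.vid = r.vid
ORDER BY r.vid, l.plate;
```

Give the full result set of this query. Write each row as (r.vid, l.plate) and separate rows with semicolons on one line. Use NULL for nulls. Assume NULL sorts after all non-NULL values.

(8, AX); (8, AX); (8, BQ); (8, BQ); (NULL, AX); (NULL, AX); (NULL, JV); (NULL, MT); (NULL, NU); (NULL, TH)

LEFT JOIN keeps every row from `vehicles`; unmatched rows get NULL for `trips`'s columns.
Matching on l.vid = r.vid.
- l row (vid=9): no match → kept, r columns NULL.
- l row (vid=2): no match → kept, r columns NULL.
- l row (vid=8): matches 2 r row(s) → 2 output row(s).
- l row (vid=9): no match → kept, r columns NULL.
- l row (vid=8): matches 2 r row(s) → 2 output row(s).
- l row (vid=5): no match → kept, r columns NULL.
- l row (vid=5): no match → kept, r columns NULL.
- l row (vid=2): no match → kept, r columns NULL.
After projecting and ordering:
r.vid | l.plate
8 | AX
8 | AX
8 | BQ
8 | BQ
NULL | AX
NULL | AX
NULL | JV
NULL | MT
NULL | NU
NULL | TH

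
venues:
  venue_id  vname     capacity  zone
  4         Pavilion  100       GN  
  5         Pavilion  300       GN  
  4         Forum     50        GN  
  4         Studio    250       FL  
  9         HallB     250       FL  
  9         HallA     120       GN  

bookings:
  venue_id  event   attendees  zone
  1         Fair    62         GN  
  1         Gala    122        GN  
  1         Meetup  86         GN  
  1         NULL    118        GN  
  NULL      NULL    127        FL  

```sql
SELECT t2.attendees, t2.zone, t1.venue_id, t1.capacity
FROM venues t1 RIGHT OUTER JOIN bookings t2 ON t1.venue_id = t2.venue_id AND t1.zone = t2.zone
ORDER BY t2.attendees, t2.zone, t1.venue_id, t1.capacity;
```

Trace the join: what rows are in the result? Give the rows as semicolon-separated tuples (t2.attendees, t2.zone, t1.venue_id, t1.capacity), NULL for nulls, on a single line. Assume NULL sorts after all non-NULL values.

RIGHT JOIN keeps every row from `bookings`; unmatched rows get NULL for `venues`'s columns.
Matching on t1.venue_id = t2.venue_id AND t1.zone = t2.zone. A NULL in a compared column never satisfies the condition.
- t1 (venue_id=4, zone=GN) has no partner in t2.
- t1 (venue_id=5, zone=GN) has no partner in t2.
- t1 (venue_id=4, zone=GN) has no partner in t2.
- t1 (venue_id=4, zone=FL) has no partner in t2.
- t1 (venue_id=9, zone=FL) has no partner in t2.
- t1 (venue_id=9, zone=GN) has no partner in t2.
- 5 t2 row(s) had no t1 match → kept, t1 columns NULL.
After projecting and ordering:
t2.attendees | t2.zone | t1.venue_id | t1.capacity
62 | GN | NULL | NULL
86 | GN | NULL | NULL
118 | GN | NULL | NULL
122 | GN | NULL | NULL
127 | FL | NULL | NULL

(62, GN, NULL, NULL); (86, GN, NULL, NULL); (118, GN, NULL, NULL); (122, GN, NULL, NULL); (127, FL, NULL, NULL)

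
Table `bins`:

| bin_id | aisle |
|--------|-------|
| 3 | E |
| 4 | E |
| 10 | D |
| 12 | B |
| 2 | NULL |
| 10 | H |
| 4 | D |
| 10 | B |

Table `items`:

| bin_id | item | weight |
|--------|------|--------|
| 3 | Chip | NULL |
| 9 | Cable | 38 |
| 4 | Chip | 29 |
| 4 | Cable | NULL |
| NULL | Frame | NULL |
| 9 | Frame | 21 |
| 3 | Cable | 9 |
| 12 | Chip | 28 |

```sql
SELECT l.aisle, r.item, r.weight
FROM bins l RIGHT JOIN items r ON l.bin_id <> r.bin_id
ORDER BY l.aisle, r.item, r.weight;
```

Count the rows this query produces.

RIGHT JOIN keeps every row from `items`; unmatched rows get NULL for `bins`'s columns.
Matching on l.bin_id <> r.bin_id. A NULL in a compared column never satisfies the condition.
- l row (bin_id=3): matches 5 r row(s) → 5 output row(s).
- l row (bin_id=4): matches 5 r row(s) → 5 output row(s).
- l row (bin_id=10): matches 7 r row(s) → 7 output row(s).
- l row (bin_id=12): matches 6 r row(s) → 6 output row(s).
- l row (bin_id=2): matches 7 r row(s) → 7 output row(s).
- l row (bin_id=10): matches 7 r row(s) → 7 output row(s).
- l row (bin_id=4): matches 5 r row(s) → 5 output row(s).
- l row (bin_id=10): matches 7 r row(s) → 7 output row(s).
- 1 r row(s) had no l match → kept, l columns NULL.
Total: 49 matched + 1 padded = 50 rows.

50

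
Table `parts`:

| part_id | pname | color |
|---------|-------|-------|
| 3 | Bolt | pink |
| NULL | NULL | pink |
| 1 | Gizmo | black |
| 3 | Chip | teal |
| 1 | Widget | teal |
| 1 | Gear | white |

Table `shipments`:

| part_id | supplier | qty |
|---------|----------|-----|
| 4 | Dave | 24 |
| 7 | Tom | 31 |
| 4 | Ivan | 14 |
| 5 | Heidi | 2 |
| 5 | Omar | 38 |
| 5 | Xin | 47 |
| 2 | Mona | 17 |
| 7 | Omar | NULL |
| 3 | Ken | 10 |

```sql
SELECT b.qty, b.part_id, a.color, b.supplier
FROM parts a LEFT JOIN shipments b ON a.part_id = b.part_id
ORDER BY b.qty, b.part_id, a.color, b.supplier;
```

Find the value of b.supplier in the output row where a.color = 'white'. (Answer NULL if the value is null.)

NULL

LEFT JOIN keeps every row from `parts`; unmatched rows get NULL for `shipments`'s columns.
Matching on a.part_id = b.part_id. A NULL in a compared column never satisfies the condition.
- part_id=3: 1 matching b row(s), so 1 row(s) emitted.
- part_id=NULL: no b row matches, row kept with b columns NULL.
- part_id=1: no b row matches, row kept with b columns NULL.
- part_id=3: 1 matching b row(s), so 1 row(s) emitted.
- part_id=1: no b row matches, row kept with b columns NULL.
- part_id=1: no b row matches, row kept with b columns NULL.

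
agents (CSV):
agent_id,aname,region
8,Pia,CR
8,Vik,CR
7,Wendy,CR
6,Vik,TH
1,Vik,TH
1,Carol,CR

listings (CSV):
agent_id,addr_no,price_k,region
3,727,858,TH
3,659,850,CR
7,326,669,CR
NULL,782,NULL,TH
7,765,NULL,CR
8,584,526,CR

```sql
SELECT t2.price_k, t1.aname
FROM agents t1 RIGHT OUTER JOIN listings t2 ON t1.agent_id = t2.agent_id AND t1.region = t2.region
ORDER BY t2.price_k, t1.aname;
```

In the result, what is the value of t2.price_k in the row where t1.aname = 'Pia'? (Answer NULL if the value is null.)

RIGHT JOIN keeps every row from `listings`; unmatched rows get NULL for `agents`'s columns.
Matching on t1.agent_id = t2.agent_id AND t1.region = t2.region. A NULL in a compared column never satisfies the condition.
- agent_id=8, region=CR: 1 matching t2 row(s), so 1 row(s) emitted.
- agent_id=8, region=CR: 1 matching t2 row(s), so 1 row(s) emitted.
- agent_id=7, region=CR: 2 matching t2 row(s), so 2 row(s) emitted.
- agent_id=6, region=TH: no matching t2 row.
- agent_id=1, region=TH: no matching t2 row.
- agent_id=1, region=CR: no matching t2 row.
- 3 row(s) from t2 found no t1 partner → padded with NULL.

526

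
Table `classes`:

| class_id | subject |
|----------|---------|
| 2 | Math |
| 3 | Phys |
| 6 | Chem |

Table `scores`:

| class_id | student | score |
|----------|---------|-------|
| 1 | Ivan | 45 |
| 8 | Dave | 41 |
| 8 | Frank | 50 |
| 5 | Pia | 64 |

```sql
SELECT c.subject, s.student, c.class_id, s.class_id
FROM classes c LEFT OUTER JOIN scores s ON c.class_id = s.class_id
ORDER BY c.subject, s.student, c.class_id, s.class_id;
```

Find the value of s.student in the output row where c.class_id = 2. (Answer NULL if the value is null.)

NULL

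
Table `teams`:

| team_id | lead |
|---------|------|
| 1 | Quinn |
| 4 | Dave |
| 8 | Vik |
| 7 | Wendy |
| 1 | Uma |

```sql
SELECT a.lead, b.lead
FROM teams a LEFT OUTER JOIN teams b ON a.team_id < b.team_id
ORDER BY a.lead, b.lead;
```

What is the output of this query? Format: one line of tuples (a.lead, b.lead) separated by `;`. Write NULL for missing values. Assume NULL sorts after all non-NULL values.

LEFT JOIN keeps every row from `teams a`; unmatched rows get NULL for `teams b`'s columns.
Matching on a.team_id < b.team_id.
- a[0] team_id=1 → 3 match(es) in b → 3 row(s).
- a[1] team_id=4 → 2 match(es) in b → 2 row(s).
- a[2] team_id=8 → no match; kept with NULLs on the b side.
- a[3] team_id=7 → 1 match(es) in b → 1 row(s).
- a[4] team_id=1 → 3 match(es) in b → 3 row(s).
After projecting and ordering:
a.lead | b.lead
Dave | Vik
Dave | Wendy
Quinn | Dave
Quinn | Vik
Quinn | Wendy
Uma | Dave
Uma | Vik
Uma | Wendy
Vik | NULL
Wendy | Vik

(Dave, Vik); (Dave, Wendy); (Quinn, Dave); (Quinn, Vik); (Quinn, Wendy); (Uma, Dave); (Uma, Vik); (Uma, Wendy); (Vik, NULL); (Wendy, Vik)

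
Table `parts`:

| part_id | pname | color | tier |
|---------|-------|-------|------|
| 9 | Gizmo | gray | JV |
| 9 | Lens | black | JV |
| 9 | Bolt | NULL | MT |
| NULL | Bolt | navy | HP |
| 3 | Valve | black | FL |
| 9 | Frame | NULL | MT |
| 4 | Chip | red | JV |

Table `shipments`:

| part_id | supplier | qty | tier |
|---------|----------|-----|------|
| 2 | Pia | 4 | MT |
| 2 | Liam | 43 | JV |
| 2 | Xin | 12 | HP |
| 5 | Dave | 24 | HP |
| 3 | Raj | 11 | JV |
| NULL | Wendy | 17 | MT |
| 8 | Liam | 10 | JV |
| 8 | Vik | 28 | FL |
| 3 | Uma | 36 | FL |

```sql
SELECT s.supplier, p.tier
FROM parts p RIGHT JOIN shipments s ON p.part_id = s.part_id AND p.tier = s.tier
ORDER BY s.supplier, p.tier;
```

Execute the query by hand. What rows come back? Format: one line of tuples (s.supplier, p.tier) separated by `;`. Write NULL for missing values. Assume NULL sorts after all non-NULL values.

RIGHT JOIN keeps every row from `shipments`; unmatched rows get NULL for `parts`'s columns.
Matching on p.part_id = s.part_id AND p.tier = s.tier. A NULL in a compared column never satisfies the condition.
Matched pairs: 1; unmatched s rows kept: 8.

(Dave, NULL); (Liam, NULL); (Liam, NULL); (Pia, NULL); (Raj, NULL); (Uma, FL); (Vik, NULL); (Wendy, NULL); (Xin, NULL)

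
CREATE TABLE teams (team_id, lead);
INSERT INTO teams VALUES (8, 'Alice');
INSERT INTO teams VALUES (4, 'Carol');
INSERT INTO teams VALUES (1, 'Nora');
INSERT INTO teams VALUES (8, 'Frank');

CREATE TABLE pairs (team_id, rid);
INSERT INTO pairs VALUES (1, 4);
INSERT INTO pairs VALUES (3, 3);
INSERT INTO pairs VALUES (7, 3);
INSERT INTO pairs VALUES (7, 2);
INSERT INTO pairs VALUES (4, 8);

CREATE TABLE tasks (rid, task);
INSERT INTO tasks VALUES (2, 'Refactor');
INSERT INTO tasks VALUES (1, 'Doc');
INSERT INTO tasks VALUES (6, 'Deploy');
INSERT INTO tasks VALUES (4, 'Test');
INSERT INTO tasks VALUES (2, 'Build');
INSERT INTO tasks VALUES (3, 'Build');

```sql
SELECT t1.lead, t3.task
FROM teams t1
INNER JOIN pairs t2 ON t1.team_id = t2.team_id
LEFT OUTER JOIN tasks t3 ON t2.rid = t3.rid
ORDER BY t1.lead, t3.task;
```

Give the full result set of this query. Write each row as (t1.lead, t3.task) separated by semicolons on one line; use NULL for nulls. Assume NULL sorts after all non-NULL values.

(Carol, NULL); (Nora, Test)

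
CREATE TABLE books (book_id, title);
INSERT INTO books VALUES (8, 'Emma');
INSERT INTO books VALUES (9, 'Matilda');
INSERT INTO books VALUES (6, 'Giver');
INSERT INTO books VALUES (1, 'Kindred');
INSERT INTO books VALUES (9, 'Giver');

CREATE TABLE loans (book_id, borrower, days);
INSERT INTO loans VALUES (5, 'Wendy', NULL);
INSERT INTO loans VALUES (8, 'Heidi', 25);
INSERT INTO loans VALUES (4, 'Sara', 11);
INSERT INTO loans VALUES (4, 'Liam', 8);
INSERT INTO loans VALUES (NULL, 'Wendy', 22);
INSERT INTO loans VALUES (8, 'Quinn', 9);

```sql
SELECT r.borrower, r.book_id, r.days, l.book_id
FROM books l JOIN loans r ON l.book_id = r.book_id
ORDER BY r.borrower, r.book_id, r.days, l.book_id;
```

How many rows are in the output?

INNER JOIN keeps only pairs where the ON condition holds.
Matching on l.book_id = r.book_id. A NULL in a compared column never satisfies the condition.
- l (book_id=8) pairs with 2 row(s) of r.
- l (book_id=9) has no partner → excluded.
- l (book_id=6) has no partner → excluded.
- l (book_id=1) has no partner → excluded.
- l (book_id=9) has no partner → excluded.
Total: 2 rows.

2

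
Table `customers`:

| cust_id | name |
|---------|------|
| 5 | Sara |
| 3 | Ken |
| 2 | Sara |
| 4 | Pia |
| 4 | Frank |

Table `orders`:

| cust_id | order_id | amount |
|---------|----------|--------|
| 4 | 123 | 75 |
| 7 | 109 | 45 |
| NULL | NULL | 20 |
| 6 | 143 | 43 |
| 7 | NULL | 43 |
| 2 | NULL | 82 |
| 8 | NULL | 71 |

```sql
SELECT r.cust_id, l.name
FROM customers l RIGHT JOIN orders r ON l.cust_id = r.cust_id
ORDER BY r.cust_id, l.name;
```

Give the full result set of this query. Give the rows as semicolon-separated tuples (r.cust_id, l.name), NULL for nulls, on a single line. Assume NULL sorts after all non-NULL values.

(2, Sara); (4, Frank); (4, Pia); (6, NULL); (7, NULL); (7, NULL); (8, NULL); (NULL, NULL)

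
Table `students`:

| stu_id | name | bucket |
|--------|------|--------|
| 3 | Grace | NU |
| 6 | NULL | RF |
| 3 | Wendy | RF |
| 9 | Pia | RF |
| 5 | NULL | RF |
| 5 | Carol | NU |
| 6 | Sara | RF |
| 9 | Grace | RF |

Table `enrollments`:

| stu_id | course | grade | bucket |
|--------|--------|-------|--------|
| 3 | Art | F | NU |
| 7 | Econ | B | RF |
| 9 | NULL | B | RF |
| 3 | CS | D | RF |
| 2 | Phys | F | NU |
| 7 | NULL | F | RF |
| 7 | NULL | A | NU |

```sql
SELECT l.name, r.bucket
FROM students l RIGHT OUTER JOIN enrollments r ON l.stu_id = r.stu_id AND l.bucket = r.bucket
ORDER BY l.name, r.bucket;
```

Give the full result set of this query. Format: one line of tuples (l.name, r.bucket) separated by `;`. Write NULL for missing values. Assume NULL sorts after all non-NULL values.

RIGHT JOIN keeps every row from `enrollments`; unmatched rows get NULL for `students`'s columns.
Matching on l.stu_id = r.stu_id AND l.bucket = r.bucket.
- l row (stu_id=3, bucket=NU): matches 1 r row(s) → 1 output row(s).
- l row (stu_id=6, bucket=RF): no match.
- l row (stu_id=3, bucket=RF): matches 1 r row(s) → 1 output row(s).
- l row (stu_id=9, bucket=RF): matches 1 r row(s) → 1 output row(s).
- l row (stu_id=5, bucket=RF): no match.
- l row (stu_id=5, bucket=NU): no match.
- l row (stu_id=6, bucket=RF): no match.
- l row (stu_id=9, bucket=RF): matches 1 r row(s) → 1 output row(s).
- plus 4 unmatched r row(s), each kept with NULL l columns.
After projecting and ordering:
l.name | r.bucket
Grace | NU
Grace | RF
Pia | RF
Wendy | RF
NULL | NU
NULL | NU
NULL | RF
NULL | RF

(Grace, NU); (Grace, RF); (Pia, RF); (Wendy, RF); (NULL, NU); (NULL, NU); (NULL, RF); (NULL, RF)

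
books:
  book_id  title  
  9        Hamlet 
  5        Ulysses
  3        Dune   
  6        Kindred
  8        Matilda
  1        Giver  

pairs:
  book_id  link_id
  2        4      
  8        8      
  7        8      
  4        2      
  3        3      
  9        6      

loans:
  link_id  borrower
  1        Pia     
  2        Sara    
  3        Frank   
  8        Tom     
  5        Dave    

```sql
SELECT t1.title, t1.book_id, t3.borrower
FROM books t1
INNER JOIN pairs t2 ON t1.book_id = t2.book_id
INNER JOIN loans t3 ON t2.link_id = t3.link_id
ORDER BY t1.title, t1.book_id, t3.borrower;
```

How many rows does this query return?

2

Evaluate left to right. First `books t1 INNER JOIN pairs t2` on book_id: 3 row(s).
Then INNER JOIN `loans t3` on link_id: keep only rows whose t2.link_id appears in t3.
Result: 2 row(s).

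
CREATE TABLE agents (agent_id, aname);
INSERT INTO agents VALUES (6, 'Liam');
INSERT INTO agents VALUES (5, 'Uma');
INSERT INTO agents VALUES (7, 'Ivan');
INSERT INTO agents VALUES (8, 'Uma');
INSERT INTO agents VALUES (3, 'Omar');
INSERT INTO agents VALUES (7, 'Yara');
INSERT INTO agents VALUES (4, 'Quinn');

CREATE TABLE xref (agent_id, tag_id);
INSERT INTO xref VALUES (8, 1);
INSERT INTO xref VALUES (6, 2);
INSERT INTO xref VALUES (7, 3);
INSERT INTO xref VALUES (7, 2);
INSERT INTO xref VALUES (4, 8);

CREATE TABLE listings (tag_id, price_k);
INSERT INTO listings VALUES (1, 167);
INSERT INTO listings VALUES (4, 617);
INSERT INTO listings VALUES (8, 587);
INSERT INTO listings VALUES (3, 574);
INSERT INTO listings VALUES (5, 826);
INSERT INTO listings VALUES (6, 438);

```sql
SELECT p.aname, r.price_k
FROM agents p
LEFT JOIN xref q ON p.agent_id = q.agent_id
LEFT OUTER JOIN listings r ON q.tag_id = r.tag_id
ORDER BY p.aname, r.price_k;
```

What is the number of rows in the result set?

9

Evaluate left to right. First `agents p LEFT JOIN xref q` on agent_id: 9 row(s).
Then LEFT JOIN `listings r` on tag_id: each of those 9 rows is kept; rows whose q.tag_id has no match in r get NULL for r's columns.
Result: 9 row(s).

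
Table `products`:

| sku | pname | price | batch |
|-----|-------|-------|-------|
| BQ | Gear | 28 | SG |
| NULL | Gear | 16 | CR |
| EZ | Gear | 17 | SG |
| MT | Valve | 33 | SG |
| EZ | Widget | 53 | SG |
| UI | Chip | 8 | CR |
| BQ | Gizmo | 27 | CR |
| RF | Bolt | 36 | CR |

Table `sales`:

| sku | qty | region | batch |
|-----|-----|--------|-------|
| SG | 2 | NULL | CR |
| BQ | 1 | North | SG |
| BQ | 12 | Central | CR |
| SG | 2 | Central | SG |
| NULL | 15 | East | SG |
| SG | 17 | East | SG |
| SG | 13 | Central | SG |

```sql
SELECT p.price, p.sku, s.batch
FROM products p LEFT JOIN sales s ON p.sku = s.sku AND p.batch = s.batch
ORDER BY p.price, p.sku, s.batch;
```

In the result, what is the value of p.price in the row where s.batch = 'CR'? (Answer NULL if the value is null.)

27

LEFT JOIN keeps every row from `products`; unmatched rows get NULL for `sales`'s columns.
Matching on p.sku = s.sku AND p.batch = s.batch. A NULL in a compared column never satisfies the condition.
- p[0] sku=BQ, batch=SG → 1 match(es) in s → 1 row(s).
- p[1] sku=NULL, batch=CR → no match; kept with NULLs on the s side.
- p[2] sku=EZ, batch=SG → no match; kept with NULLs on the s side.
- p[3] sku=MT, batch=SG → no match; kept with NULLs on the s side.
- p[4] sku=EZ, batch=SG → no match; kept with NULLs on the s side.
- p[5] sku=UI, batch=CR → no match; kept with NULLs on the s side.
- p[6] sku=BQ, batch=CR → 1 match(es) in s → 1 row(s).
- p[7] sku=RF, batch=CR → no match; kept with NULLs on the s side.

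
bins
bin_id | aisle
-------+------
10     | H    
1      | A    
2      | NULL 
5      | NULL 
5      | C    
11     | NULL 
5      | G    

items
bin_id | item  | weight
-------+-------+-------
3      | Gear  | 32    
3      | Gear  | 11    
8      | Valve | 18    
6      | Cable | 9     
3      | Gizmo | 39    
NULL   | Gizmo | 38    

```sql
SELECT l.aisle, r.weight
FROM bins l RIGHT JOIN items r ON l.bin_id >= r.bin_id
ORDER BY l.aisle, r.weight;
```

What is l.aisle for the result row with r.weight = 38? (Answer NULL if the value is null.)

RIGHT JOIN keeps every row from `items`; unmatched rows get NULL for `bins`'s columns.
Matching on l.bin_id >= r.bin_id. A NULL in a compared column never satisfies the condition.
Matched pairs: 19; unmatched r rows kept: 1.

NULL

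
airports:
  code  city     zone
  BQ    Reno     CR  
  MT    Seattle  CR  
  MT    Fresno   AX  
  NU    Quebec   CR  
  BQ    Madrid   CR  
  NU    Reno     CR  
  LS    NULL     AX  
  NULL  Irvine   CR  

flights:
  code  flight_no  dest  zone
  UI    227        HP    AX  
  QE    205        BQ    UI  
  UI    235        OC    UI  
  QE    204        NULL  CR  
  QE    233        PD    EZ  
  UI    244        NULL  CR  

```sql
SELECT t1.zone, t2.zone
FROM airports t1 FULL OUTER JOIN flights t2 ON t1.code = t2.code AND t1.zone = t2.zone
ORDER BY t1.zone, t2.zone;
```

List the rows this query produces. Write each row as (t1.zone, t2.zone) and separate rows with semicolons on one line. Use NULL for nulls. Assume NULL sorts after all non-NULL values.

FULL OUTER JOIN keeps every row from both sides; unmatched rows get NULL for the other side's columns.
Matching on t1.code = t2.code AND t1.zone = t2.zone. A NULL in a compared column never satisfies the condition.
- t1[0] code=BQ, zone=CR → no match; kept with NULLs on the t2 side.
- t1[1] code=MT, zone=CR → no match; kept with NULLs on the t2 side.
- t1[2] code=MT, zone=AX → no match; kept with NULLs on the t2 side.
- t1[3] code=NU, zone=CR → no match; kept with NULLs on the t2 side.
- t1[4] code=BQ, zone=CR → no match; kept with NULLs on the t2 side.
- t1[5] code=NU, zone=CR → no match; kept with NULLs on the t2 side.
- t1[6] code=LS, zone=AX → no match; kept with NULLs on the t2 side.
- t1[7] code=NULL, zone=CR → no match; kept with NULLs on the t2 side.
- plus 6 unmatched t2 row(s), each kept with NULL t1 columns.

(AX, NULL); (AX, NULL); (CR, NULL); (CR, NULL); (CR, NULL); (CR, NULL); (CR, NULL); (CR, NULL); (NULL, AX); (NULL, CR); (NULL, CR); (NULL, EZ); (NULL, UI); (NULL, UI)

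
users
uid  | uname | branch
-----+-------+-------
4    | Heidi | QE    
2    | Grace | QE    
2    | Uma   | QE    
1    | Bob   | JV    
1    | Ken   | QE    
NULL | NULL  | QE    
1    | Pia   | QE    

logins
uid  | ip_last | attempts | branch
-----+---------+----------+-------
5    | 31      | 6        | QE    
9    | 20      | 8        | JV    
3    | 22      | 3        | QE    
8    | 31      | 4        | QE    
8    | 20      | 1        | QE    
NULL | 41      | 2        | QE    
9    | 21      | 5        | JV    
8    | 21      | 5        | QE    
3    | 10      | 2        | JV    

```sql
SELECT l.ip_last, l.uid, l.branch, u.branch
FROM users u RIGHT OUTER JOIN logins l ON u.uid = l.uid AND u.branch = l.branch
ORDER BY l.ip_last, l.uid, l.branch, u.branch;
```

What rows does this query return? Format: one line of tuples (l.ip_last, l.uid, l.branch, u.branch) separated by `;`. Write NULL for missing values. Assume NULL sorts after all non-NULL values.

RIGHT JOIN keeps every row from `logins`; unmatched rows get NULL for `users`'s columns.
Matching on u.uid = l.uid AND u.branch = l.branch. A NULL in a compared column never satisfies the condition.
Matched pairs: 0; unmatched l rows kept: 9.

(10, 3, JV, NULL); (20, 8, QE, NULL); (20, 9, JV, NULL); (21, 8, QE, NULL); (21, 9, JV, NULL); (22, 3, QE, NULL); (31, 5, QE, NULL); (31, 8, QE, NULL); (41, NULL, QE, NULL)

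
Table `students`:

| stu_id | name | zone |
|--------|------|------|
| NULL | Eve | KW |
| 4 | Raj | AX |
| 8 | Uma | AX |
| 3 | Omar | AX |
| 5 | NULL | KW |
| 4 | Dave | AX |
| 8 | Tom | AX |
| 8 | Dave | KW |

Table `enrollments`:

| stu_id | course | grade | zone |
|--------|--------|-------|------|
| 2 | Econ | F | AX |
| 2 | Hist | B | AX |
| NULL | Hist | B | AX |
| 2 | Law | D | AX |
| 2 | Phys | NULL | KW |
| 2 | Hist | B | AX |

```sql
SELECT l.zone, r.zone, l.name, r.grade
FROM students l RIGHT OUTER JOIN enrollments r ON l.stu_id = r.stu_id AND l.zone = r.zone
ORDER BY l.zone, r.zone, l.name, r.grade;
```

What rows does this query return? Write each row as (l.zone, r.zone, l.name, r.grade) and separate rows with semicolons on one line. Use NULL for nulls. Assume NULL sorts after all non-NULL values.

(NULL, AX, NULL, B); (NULL, AX, NULL, B); (NULL, AX, NULL, B); (NULL, AX, NULL, D); (NULL, AX, NULL, F); (NULL, KW, NULL, NULL)

RIGHT JOIN keeps every row from `enrollments`; unmatched rows get NULL for `students`'s columns.
Matching on l.stu_id = r.stu_id AND l.zone = r.zone. A NULL in a compared column never satisfies the condition.
Matched pairs: 0; unmatched r rows kept: 6.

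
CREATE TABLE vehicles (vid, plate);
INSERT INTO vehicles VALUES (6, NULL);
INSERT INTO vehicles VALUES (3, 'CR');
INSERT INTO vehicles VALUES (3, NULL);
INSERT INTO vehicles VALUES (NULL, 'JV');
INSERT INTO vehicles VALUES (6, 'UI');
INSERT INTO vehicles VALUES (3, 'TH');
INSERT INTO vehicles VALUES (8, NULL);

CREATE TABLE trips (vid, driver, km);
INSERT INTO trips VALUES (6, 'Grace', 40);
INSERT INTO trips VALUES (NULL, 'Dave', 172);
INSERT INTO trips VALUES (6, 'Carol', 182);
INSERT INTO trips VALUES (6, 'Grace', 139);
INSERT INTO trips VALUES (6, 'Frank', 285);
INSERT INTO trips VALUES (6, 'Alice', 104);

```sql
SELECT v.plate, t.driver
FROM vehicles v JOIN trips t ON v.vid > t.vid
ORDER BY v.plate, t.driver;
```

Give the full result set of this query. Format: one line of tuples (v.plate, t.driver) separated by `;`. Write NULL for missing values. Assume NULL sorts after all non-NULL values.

INNER JOIN keeps only pairs where the ON condition holds.
Matching on v.vid > t.vid. A NULL in a compared column never satisfies the condition.
- v[0] vid=6 → no match; dropped.
- v[1] vid=3 → no match; dropped.
- v[2] vid=3 → no match; dropped.
- v[3] vid=NULL → no match; dropped.
- v[4] vid=6 → no match; dropped.
- v[5] vid=3 → no match; dropped.
- v[6] vid=8 → 5 match(es) in t → 5 row(s).
After projecting and ordering:
v.plate | t.driver
NULL | Alice
NULL | Carol
NULL | Frank
NULL | Grace
NULL | Grace

(NULL, Alice); (NULL, Carol); (NULL, Frank); (NULL, Grace); (NULL, Grace)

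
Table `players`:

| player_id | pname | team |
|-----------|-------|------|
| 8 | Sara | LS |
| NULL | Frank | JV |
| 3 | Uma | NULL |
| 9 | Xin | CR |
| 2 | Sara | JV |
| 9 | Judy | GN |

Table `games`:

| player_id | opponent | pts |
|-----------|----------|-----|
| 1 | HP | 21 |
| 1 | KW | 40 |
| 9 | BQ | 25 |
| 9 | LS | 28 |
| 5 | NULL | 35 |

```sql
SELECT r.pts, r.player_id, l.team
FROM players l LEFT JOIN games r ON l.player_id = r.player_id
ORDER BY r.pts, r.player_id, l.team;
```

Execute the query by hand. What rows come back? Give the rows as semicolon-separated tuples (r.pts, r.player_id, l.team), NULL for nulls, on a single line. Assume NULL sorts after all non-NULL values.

(25, 9, CR); (25, 9, GN); (28, 9, CR); (28, 9, GN); (NULL, NULL, JV); (NULL, NULL, JV); (NULL, NULL, LS); (NULL, NULL, NULL)

LEFT JOIN keeps every row from `players`; unmatched rows get NULL for `games`'s columns.
Matching on l.player_id = r.player_id. A NULL in a compared column never satisfies the condition.
- player_id=8: no r row matches, row kept with r columns NULL.
- player_id=NULL: no r row matches, row kept with r columns NULL.
- player_id=3: no r row matches, row kept with r columns NULL.
- player_id=9: 2 matching r row(s), so 2 row(s) emitted.
- player_id=2: no r row matches, row kept with r columns NULL.
- player_id=9: 2 matching r row(s), so 2 row(s) emitted.
After projecting and ordering:
r.pts | r.player_id | l.team
25 | 9 | CR
25 | 9 | GN
28 | 9 | CR
28 | 9 | GN
NULL | NULL | JV
NULL | NULL | JV
NULL | NULL | LS
NULL | NULL | NULL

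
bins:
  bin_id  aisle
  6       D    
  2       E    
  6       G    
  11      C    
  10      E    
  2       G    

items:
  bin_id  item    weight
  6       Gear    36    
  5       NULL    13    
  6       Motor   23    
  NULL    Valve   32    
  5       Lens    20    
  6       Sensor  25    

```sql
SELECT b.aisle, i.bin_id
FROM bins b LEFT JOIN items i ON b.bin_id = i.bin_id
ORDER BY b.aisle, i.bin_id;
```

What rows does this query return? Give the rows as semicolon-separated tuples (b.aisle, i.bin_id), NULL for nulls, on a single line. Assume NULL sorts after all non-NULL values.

(C, NULL); (D, 6); (D, 6); (D, 6); (E, NULL); (E, NULL); (G, 6); (G, 6); (G, 6); (G, NULL)

LEFT JOIN keeps every row from `bins`; unmatched rows get NULL for `items`'s columns.
Matching on b.bin_id = i.bin_id. A NULL in a compared column never satisfies the condition.
- bin_id=6: 3 matching i row(s), so 3 row(s) emitted.
- bin_id=2: no i row matches, row kept with i columns NULL.
- bin_id=6: 3 matching i row(s), so 3 row(s) emitted.
- bin_id=11: no i row matches, row kept with i columns NULL.
- bin_id=10: no i row matches, row kept with i columns NULL.
- bin_id=2: no i row matches, row kept with i columns NULL.
After projecting and ordering:
b.aisle | i.bin_id
C | NULL
D | 6
D | 6
D | 6
E | NULL
E | NULL
G | 6
G | 6
G | 6
G | NULL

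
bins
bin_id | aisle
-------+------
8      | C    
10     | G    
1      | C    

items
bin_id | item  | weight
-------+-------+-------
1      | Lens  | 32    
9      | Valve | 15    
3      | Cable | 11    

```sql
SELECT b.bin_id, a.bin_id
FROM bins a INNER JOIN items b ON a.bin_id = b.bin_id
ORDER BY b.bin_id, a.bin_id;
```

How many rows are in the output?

INNER JOIN keeps only pairs where the ON condition holds.
Matching on a.bin_id = b.bin_id.
- a row (bin_id=8): no match → dropped.
- a row (bin_id=10): no match → dropped.
- a row (bin_id=1): matches 1 b row(s) → 1 output row(s).
Total: 1 rows.

1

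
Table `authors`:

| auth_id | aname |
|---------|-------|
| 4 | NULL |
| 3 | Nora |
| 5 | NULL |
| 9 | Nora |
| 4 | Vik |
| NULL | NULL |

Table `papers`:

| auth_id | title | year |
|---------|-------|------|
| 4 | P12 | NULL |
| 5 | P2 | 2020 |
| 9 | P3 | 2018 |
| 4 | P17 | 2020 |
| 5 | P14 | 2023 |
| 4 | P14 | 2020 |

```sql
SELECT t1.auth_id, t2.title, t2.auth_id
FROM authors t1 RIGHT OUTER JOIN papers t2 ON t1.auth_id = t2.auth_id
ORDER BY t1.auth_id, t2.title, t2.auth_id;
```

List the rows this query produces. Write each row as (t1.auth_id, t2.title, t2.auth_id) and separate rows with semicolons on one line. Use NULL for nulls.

RIGHT JOIN keeps every row from `papers`; unmatched rows get NULL for `authors`'s columns.
Matching on t1.auth_id = t2.auth_id. A NULL in a compared column never satisfies the condition.
- auth_id=4: 3 matching t2 row(s), so 3 row(s) emitted.
- auth_id=3: no matching t2 row.
- auth_id=5: 2 matching t2 row(s), so 2 row(s) emitted.
- auth_id=9: 1 matching t2 row(s), so 1 row(s) emitted.
- auth_id=4: 3 matching t2 row(s), so 3 row(s) emitted.
- auth_id=NULL: no matching t2 row.
- every t2 row matched at least one t1 row.
After projecting and ordering:
t1.auth_id | t2.title | t2.auth_id
4 | P12 | 4
4 | P12 | 4
4 | P14 | 4
4 | P14 | 4
4 | P17 | 4
4 | P17 | 4
5 | P14 | 5
5 | P2 | 5
9 | P3 | 9

(4, P12, 4); (4, P12, 4); (4, P14, 4); (4, P14, 4); (4, P17, 4); (4, P17, 4); (5, P14, 5); (5, P2, 5); (9, P3, 9)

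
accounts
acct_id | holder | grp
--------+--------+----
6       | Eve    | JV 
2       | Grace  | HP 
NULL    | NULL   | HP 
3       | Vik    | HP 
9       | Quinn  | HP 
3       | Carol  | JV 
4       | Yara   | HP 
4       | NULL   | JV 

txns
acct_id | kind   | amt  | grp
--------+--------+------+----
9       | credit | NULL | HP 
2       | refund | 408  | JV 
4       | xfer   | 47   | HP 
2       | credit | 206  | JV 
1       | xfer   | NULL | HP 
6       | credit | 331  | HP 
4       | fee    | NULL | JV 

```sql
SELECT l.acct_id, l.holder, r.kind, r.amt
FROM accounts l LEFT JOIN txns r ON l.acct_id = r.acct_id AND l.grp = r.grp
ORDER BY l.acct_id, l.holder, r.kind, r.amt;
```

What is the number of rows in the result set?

LEFT JOIN keeps every row from `accounts`; unmatched rows get NULL for `txns`'s columns.
Matching on l.acct_id = r.acct_id AND l.grp = r.grp. A NULL in a compared column never satisfies the condition.
- l row (acct_id=6, grp=JV): no match → kept, r columns NULL.
- l row (acct_id=2, grp=HP): no match → kept, r columns NULL.
- l row (acct_id=NULL, grp=HP): no match → kept, r columns NULL.
- l row (acct_id=3, grp=HP): no match → kept, r columns NULL.
- l row (acct_id=9, grp=HP): matches 1 r row(s) → 1 output row(s).
- l row (acct_id=3, grp=JV): no match → kept, r columns NULL.
- l row (acct_id=4, grp=HP): matches 1 r row(s) → 1 output row(s).
- l row (acct_id=4, grp=JV): matches 1 r row(s) → 1 output row(s).
Total: 3 matched + 5 padded = 8 rows.

8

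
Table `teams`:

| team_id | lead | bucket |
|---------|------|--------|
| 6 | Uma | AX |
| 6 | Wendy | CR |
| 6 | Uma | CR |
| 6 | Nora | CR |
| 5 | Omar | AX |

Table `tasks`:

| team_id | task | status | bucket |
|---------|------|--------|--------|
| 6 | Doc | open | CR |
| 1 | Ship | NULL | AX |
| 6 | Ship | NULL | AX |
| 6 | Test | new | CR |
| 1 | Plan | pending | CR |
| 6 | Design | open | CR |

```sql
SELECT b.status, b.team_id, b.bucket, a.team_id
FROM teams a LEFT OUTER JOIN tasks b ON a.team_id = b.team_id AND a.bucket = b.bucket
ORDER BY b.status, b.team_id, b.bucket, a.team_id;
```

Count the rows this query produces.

LEFT JOIN keeps every row from `teams`; unmatched rows get NULL for `tasks`'s columns.
Matching on a.team_id = b.team_id AND a.bucket = b.bucket.
Matched pairs: 10; unmatched a rows kept: 1.
Total: 10 matched + 1 padded = 11 rows.

11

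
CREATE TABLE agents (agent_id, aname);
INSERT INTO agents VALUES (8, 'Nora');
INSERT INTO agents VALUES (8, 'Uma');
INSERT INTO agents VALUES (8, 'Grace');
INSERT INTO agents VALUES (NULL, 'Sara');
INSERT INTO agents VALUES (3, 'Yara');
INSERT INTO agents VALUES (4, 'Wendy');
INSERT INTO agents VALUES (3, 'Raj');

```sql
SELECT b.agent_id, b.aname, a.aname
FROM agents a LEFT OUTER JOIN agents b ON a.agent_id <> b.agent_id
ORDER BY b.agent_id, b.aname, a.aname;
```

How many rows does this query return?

LEFT JOIN keeps every row from `agents a`; unmatched rows get NULL for `agents b`'s columns.
Matching on a.agent_id <> b.agent_id. A NULL in a compared column never satisfies the condition.
- agent_id=8: 3 matching b row(s), so 3 row(s) emitted.
- agent_id=8: 3 matching b row(s), so 3 row(s) emitted.
- agent_id=8: 3 matching b row(s), so 3 row(s) emitted.
- agent_id=NULL: no b row matches, row kept with b columns NULL.
- agent_id=3: 4 matching b row(s), so 4 row(s) emitted.
- agent_id=4: 5 matching b row(s), so 5 row(s) emitted.
- agent_id=3: 4 matching b row(s), so 4 row(s) emitted.
Total: 22 matched + 1 padded = 23 rows.

23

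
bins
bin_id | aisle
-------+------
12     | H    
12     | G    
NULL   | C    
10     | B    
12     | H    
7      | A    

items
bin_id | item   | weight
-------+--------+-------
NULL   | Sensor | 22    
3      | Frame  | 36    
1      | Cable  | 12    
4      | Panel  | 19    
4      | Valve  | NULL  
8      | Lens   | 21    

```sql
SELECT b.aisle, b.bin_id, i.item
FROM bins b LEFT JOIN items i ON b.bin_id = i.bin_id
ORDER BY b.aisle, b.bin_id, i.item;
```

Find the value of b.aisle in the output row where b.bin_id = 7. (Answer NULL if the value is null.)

A

LEFT JOIN keeps every row from `bins`; unmatched rows get NULL for `items`'s columns.
Matching on b.bin_id = i.bin_id. A NULL in a compared column never satisfies the condition.
Matched pairs: 0; unmatched b rows kept: 6.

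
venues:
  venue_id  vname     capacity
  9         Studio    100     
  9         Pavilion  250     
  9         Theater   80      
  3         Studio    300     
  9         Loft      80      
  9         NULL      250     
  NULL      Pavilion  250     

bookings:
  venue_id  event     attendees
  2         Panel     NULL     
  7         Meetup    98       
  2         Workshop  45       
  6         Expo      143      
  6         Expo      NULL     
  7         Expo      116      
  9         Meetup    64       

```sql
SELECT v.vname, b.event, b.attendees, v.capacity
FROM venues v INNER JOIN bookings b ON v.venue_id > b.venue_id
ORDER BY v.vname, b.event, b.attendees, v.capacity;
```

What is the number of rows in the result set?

INNER JOIN keeps only pairs where the ON condition holds.
Matching on v.venue_id > b.venue_id. A NULL in a compared column never satisfies the condition.
- v[0] venue_id=9 → 6 match(es) in b → 6 row(s).
- v[1] venue_id=9 → 6 match(es) in b → 6 row(s).
- v[2] venue_id=9 → 6 match(es) in b → 6 row(s).
- v[3] venue_id=3 → 2 match(es) in b → 2 row(s).
- v[4] venue_id=9 → 6 match(es) in b → 6 row(s).
- v[5] venue_id=9 → 6 match(es) in b → 6 row(s).
- v[6] venue_id=NULL → no match; dropped.
Total: 32 rows.

32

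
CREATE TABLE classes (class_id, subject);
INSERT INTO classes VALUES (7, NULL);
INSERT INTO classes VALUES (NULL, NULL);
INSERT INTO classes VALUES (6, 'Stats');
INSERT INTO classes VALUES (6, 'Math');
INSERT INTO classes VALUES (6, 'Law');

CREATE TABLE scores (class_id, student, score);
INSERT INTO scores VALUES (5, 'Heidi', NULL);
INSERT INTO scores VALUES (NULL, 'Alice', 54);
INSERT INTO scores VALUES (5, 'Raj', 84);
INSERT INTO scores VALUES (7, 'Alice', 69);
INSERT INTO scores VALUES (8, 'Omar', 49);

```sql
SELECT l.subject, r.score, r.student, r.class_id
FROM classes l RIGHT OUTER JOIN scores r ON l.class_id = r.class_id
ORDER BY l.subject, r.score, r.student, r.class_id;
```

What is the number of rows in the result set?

5

RIGHT JOIN keeps every row from `scores`; unmatched rows get NULL for `classes`'s columns.
Matching on l.class_id = r.class_id. A NULL in a compared column never satisfies the condition.
- class_id=7: 1 matching r row(s), so 1 row(s) emitted.
- class_id=NULL: no matching r row.
- class_id=6: no matching r row.
- class_id=6: no matching r row.
- class_id=6: no matching r row.
- plus 4 unmatched r row(s), each kept with NULL l columns.
Total: 1 matched + 4 padded = 5 rows.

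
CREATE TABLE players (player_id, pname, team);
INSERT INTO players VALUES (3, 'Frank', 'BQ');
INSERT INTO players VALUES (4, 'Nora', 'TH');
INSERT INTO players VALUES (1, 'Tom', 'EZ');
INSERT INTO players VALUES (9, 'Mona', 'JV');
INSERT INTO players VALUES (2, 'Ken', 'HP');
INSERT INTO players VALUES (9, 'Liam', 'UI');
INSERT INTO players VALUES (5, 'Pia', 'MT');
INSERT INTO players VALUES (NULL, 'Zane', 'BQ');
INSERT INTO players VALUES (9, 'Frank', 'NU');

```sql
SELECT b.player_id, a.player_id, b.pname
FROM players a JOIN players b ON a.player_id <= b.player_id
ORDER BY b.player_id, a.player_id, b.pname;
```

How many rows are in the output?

39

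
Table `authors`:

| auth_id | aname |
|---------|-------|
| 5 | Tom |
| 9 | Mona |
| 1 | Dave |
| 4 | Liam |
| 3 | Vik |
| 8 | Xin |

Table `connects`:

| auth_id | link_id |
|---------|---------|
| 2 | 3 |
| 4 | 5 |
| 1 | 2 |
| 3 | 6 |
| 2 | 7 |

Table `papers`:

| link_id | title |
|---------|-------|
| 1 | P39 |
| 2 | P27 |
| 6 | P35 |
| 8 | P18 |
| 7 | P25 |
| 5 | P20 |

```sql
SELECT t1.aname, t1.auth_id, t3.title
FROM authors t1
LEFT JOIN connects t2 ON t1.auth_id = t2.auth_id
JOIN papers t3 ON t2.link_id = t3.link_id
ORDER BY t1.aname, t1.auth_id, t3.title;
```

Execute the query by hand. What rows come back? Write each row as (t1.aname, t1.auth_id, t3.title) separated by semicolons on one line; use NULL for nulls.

Joins associate left-to-right: authors LEFT JOIN connects on auth_id gives 6 intermediate row(s).
Then INNER JOIN `papers t3` on link_id: keep only rows whose t2.link_id appears in t3.

(Dave, 1, P27); (Liam, 4, P20); (Vik, 3, P35)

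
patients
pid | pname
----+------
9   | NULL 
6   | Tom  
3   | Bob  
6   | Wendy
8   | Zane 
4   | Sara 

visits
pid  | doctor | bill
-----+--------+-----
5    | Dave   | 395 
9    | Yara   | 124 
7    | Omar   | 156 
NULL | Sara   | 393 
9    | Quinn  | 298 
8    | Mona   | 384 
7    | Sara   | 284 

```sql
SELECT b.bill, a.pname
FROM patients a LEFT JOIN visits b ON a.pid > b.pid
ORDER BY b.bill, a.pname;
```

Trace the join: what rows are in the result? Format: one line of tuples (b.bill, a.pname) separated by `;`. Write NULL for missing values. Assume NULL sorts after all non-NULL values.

(156, Zane); (156, NULL); (284, Zane); (284, NULL); (384, NULL); (395, Tom); (395, Wendy); (395, Zane); (395, NULL); (NULL, Bob); (NULL, Sara)

LEFT JOIN keeps every row from `patients`; unmatched rows get NULL for `visits`'s columns.
Matching on a.pid > b.pid. A NULL in a compared column never satisfies the condition.
Matched pairs: 9; unmatched a rows kept: 2.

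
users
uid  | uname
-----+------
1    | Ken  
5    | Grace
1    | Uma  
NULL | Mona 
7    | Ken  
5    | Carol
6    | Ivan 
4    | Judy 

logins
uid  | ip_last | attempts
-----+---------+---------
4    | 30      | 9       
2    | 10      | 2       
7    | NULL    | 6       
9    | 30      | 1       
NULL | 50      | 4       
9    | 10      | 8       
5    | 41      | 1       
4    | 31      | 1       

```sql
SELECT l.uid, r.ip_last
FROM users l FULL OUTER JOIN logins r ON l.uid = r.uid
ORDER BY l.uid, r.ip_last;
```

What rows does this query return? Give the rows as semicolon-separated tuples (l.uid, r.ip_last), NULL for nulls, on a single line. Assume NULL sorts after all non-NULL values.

FULL OUTER JOIN keeps every row from both sides; unmatched rows get NULL for the other side's columns.
Matching on l.uid = r.uid. A NULL in a compared column never satisfies the condition.
Matched pairs: 5; unmatched l rows kept: 4; unmatched r rows kept: 4.

(1, NULL); (1, NULL); (4, 30); (4, 31); (5, 41); (5, 41); (6, NULL); (7, NULL); (NULL, 10); (NULL, 10); (NULL, 30); (NULL, 50); (NULL, NULL)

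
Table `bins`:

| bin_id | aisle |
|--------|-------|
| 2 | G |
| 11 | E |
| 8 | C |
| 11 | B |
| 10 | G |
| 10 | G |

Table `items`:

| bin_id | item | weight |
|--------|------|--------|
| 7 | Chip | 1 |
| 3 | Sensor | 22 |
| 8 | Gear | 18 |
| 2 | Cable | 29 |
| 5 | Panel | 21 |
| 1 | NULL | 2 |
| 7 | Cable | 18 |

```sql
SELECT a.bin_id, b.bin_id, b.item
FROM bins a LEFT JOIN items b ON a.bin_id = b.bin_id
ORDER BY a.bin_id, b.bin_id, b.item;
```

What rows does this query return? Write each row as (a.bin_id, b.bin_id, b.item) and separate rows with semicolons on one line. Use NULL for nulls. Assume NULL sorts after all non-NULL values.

(2, 2, Cable); (8, 8, Gear); (10, NULL, NULL); (10, NULL, NULL); (11, NULL, NULL); (11, NULL, NULL)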